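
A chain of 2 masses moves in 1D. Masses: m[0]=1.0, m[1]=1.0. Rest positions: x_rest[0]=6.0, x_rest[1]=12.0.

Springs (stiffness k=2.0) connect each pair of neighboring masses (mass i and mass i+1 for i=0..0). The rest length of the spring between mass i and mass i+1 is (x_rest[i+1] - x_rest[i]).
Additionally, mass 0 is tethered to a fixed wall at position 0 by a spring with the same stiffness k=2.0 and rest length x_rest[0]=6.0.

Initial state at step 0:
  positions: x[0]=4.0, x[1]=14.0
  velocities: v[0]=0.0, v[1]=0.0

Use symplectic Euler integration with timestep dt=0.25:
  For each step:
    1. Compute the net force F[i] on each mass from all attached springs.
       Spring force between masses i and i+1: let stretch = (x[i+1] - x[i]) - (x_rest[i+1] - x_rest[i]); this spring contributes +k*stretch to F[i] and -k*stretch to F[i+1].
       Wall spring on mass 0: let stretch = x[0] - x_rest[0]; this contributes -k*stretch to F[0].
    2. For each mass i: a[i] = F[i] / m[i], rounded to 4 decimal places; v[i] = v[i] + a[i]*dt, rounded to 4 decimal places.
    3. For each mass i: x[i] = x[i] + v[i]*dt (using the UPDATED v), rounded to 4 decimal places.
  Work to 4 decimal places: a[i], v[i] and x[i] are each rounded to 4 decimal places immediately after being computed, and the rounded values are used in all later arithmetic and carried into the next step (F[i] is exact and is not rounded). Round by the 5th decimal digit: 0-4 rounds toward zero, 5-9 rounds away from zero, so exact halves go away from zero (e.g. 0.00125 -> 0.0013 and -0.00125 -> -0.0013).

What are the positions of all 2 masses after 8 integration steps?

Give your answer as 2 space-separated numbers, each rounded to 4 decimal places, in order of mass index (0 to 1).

Answer: 5.3707 12.1691

Derivation:
Step 0: x=[4.0000 14.0000] v=[0.0000 0.0000]
Step 1: x=[4.7500 13.5000] v=[3.0000 -2.0000]
Step 2: x=[6.0000 12.6563] v=[5.0000 -3.3750]
Step 3: x=[7.3321 11.7305] v=[5.3282 -3.7032]
Step 4: x=[8.2975 11.0049] v=[3.8614 -2.9024]
Step 5: x=[8.5641 10.6909] v=[1.0664 -1.2561]
Step 6: x=[8.0260 10.8610] v=[-2.1523 0.6805]
Step 7: x=[6.8391 11.4268] v=[-4.7478 2.2630]
Step 8: x=[5.3707 12.1691] v=[-5.8735 2.9692]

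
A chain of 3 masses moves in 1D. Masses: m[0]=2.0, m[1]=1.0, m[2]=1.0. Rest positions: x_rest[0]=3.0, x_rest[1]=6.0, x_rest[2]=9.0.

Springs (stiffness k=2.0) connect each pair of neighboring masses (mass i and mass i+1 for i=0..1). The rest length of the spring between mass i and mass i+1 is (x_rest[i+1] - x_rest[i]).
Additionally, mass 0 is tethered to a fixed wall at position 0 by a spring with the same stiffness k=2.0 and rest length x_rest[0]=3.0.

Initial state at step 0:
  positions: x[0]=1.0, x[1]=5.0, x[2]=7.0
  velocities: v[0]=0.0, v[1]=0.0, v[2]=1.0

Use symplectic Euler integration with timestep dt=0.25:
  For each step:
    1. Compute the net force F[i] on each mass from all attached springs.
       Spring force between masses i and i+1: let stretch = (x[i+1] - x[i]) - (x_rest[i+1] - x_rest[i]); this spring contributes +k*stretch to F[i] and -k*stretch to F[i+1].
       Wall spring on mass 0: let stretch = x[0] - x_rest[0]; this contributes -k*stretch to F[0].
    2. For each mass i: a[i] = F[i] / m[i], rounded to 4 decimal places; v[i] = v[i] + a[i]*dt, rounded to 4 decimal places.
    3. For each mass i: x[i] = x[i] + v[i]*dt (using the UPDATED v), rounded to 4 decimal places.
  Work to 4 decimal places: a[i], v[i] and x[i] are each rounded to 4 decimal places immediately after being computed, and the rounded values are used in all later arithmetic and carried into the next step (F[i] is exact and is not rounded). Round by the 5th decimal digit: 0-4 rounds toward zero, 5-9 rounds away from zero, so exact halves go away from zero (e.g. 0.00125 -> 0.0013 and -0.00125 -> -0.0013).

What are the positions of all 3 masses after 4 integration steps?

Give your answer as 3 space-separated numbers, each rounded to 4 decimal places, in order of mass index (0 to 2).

Answer: 2.3749 4.0297 8.4019

Derivation:
Step 0: x=[1.0000 5.0000 7.0000] v=[0.0000 0.0000 1.0000]
Step 1: x=[1.1875 4.7500 7.3750] v=[0.7500 -1.0000 1.5000]
Step 2: x=[1.5235 4.3828 7.7969] v=[1.3438 -1.4688 1.6875]
Step 3: x=[1.9430 4.0850 8.1670] v=[1.6778 -1.1914 1.4805]
Step 4: x=[2.3749 4.0297 8.4019] v=[1.7276 -0.2214 0.9395]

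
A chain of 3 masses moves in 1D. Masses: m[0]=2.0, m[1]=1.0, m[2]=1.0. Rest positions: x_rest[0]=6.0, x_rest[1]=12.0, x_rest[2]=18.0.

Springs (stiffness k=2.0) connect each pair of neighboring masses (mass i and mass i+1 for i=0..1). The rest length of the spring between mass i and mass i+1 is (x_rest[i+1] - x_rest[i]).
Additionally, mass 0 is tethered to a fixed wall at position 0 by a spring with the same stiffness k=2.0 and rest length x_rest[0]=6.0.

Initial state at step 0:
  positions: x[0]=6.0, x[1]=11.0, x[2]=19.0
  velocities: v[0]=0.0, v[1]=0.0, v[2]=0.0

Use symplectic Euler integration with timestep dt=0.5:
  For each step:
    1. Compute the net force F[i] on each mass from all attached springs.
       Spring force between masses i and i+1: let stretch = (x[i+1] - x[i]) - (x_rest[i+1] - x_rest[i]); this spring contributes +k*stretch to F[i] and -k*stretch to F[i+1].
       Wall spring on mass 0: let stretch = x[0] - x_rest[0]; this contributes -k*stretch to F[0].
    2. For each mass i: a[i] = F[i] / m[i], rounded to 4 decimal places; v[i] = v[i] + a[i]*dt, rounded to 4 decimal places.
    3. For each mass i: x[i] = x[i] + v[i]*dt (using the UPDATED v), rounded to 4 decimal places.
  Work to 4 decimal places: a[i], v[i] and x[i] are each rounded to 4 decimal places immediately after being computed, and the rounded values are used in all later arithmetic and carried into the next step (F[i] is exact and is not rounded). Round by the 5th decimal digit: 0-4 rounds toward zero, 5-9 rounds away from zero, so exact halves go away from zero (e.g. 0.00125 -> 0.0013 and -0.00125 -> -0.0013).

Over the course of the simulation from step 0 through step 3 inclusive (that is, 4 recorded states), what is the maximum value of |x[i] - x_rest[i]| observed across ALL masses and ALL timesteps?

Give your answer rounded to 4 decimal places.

Answer: 1.3750

Derivation:
Step 0: x=[6.0000 11.0000 19.0000] v=[0.0000 0.0000 0.0000]
Step 1: x=[5.7500 12.5000 18.0000] v=[-0.5000 3.0000 -2.0000]
Step 2: x=[5.7500 13.3750 17.2500] v=[0.0000 1.7500 -1.5000]
Step 3: x=[6.2188 12.3750 17.5625] v=[0.9375 -2.0000 0.6250]
Max displacement = 1.3750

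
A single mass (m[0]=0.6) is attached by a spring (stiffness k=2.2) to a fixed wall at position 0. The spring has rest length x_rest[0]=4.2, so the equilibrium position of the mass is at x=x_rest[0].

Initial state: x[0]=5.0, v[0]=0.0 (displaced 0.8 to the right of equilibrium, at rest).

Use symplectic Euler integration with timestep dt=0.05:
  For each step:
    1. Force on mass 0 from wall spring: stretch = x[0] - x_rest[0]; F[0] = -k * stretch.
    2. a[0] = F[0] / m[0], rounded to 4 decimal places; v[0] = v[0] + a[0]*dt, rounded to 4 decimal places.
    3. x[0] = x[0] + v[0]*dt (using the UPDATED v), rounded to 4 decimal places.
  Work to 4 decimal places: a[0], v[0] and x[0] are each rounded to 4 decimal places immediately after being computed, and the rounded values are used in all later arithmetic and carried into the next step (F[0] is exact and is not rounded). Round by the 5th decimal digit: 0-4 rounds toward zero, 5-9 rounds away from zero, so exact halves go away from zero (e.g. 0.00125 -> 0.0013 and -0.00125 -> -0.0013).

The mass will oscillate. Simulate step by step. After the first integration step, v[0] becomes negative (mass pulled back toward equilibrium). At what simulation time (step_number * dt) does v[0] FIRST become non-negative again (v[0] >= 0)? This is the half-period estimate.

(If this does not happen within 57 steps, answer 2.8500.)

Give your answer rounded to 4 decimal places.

Answer: 1.6500

Derivation:
Step 0: x=[5.0000] v=[0.0000]
Step 1: x=[4.9927] v=[-0.1467]
Step 2: x=[4.9781] v=[-0.2920]
Step 3: x=[4.9564] v=[-0.4347]
Step 4: x=[4.9277] v=[-0.5734]
Step 5: x=[4.8924] v=[-0.7068]
Step 6: x=[4.8507] v=[-0.8337]
Step 7: x=[4.8031] v=[-0.9530]
Step 8: x=[4.7499] v=[-1.0636]
Step 9: x=[4.6917] v=[-1.1644]
Step 10: x=[4.6290] v=[-1.2545]
Step 11: x=[4.5623] v=[-1.3332]
Step 12: x=[4.4923] v=[-1.3996]
Step 13: x=[4.4196] v=[-1.4532]
Step 14: x=[4.3449] v=[-1.4935]
Step 15: x=[4.2689] v=[-1.5201]
Step 16: x=[4.1923] v=[-1.5327]
Step 17: x=[4.1157] v=[-1.5313]
Step 18: x=[4.0399] v=[-1.5158]
Step 19: x=[3.9656] v=[-1.4865]
Step 20: x=[3.8934] v=[-1.4435]
Step 21: x=[3.8240] v=[-1.3873]
Step 22: x=[3.7581] v=[-1.3184]
Step 23: x=[3.6962] v=[-1.2374]
Step 24: x=[3.6390] v=[-1.1450]
Step 25: x=[3.5869] v=[-1.0422]
Step 26: x=[3.5404] v=[-0.9298]
Step 27: x=[3.5000] v=[-0.8089]
Step 28: x=[3.4660] v=[-0.6806]
Step 29: x=[3.4387] v=[-0.5460]
Step 30: x=[3.4184] v=[-0.4064]
Step 31: x=[3.4052] v=[-0.2631]
Step 32: x=[3.3993] v=[-0.1174]
Step 33: x=[3.4008] v=[0.0294]
First v>=0 after going negative at step 33, time=1.6500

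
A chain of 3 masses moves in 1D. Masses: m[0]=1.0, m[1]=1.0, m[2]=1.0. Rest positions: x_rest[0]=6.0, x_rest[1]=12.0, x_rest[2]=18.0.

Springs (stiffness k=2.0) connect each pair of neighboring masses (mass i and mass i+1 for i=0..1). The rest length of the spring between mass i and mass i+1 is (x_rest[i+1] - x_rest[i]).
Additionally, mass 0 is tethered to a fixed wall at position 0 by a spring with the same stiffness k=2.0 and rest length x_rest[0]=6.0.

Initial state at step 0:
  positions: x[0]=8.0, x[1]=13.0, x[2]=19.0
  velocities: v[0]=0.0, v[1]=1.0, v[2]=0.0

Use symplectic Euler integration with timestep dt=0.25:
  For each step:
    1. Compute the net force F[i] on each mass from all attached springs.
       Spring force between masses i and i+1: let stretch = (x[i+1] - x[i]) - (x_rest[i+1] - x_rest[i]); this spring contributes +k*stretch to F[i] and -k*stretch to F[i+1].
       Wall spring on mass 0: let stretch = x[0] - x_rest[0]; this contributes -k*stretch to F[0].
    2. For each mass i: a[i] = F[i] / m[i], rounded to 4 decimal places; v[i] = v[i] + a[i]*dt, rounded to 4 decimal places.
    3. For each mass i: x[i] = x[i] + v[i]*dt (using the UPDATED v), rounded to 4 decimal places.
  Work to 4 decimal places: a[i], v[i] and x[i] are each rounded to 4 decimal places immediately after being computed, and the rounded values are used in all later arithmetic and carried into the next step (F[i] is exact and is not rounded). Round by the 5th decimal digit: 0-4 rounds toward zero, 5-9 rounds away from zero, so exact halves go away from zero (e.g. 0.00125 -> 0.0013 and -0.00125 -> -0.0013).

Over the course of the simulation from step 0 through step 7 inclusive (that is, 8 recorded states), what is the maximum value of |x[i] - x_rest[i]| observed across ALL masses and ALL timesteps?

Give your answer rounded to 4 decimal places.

Answer: 2.0320

Derivation:
Step 0: x=[8.0000 13.0000 19.0000] v=[0.0000 1.0000 0.0000]
Step 1: x=[7.6250 13.3750 19.0000] v=[-1.5000 1.5000 0.0000]
Step 2: x=[7.0156 13.7344 19.0469] v=[-2.4375 1.4375 0.1875]
Step 3: x=[6.3691 13.9180 19.1797] v=[-2.5859 0.7344 0.5313]
Step 4: x=[5.8701 13.8157 19.4048] v=[-1.9960 -0.4092 0.9005]
Step 5: x=[5.6305 13.4188 19.6813] v=[-0.9583 -1.5875 1.1060]
Step 6: x=[5.6607 12.8312 19.9250] v=[0.1206 -2.3504 0.9748]
Step 7: x=[5.8796 12.2340 20.0320] v=[0.8755 -2.3888 0.4279]
Max displacement = 2.0320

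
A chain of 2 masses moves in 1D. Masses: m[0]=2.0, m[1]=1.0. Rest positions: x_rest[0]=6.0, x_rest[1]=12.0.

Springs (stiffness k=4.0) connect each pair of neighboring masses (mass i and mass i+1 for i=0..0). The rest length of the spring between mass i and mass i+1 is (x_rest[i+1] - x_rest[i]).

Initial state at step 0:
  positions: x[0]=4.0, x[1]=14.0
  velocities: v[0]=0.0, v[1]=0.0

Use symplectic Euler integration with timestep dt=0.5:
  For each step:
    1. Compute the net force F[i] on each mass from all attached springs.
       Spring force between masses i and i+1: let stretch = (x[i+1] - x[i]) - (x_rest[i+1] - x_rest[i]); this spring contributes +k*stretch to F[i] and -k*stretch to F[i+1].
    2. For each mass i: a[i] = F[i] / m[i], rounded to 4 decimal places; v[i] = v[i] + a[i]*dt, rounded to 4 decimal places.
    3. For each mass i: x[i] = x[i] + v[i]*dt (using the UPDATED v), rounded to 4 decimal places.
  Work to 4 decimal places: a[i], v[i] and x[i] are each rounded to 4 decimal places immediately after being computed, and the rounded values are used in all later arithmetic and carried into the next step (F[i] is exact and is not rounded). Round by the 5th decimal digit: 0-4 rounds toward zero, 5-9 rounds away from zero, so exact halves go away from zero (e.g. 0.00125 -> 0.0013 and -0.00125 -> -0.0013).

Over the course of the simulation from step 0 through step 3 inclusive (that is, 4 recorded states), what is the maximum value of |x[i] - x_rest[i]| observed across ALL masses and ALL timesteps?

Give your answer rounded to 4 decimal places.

Answer: 4.0000

Derivation:
Step 0: x=[4.0000 14.0000] v=[0.0000 0.0000]
Step 1: x=[6.0000 10.0000] v=[4.0000 -8.0000]
Step 2: x=[7.0000 8.0000] v=[2.0000 -4.0000]
Step 3: x=[5.5000 11.0000] v=[-3.0000 6.0000]
Max displacement = 4.0000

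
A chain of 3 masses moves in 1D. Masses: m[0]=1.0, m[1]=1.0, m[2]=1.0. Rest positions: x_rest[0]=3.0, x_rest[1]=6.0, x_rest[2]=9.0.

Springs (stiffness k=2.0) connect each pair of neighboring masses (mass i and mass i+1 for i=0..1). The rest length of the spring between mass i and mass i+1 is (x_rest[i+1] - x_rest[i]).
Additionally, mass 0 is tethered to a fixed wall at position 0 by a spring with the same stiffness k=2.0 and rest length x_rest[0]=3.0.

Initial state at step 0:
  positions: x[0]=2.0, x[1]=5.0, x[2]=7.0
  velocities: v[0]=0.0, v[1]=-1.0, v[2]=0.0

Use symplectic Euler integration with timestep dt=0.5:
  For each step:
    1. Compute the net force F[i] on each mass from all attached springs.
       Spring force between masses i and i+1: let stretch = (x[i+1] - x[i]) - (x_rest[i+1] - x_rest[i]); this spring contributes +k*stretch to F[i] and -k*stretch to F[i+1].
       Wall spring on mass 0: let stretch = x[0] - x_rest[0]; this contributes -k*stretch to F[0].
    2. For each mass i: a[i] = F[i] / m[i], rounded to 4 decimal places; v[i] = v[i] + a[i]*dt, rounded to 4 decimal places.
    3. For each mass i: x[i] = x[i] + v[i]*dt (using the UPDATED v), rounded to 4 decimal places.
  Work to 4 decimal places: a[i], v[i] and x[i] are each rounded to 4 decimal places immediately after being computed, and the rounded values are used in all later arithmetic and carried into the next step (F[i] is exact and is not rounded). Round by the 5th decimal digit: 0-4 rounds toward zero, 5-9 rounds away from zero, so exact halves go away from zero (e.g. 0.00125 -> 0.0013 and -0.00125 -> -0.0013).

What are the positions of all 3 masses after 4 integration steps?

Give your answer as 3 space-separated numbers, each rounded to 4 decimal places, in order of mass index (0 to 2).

Answer: 2.0625 5.9375 7.7500

Derivation:
Step 0: x=[2.0000 5.0000 7.0000] v=[0.0000 -1.0000 0.0000]
Step 1: x=[2.5000 4.0000 7.5000] v=[1.0000 -2.0000 1.0000]
Step 2: x=[2.5000 4.0000 7.7500] v=[0.0000 0.0000 0.5000]
Step 3: x=[2.0000 5.1250 7.6250] v=[-1.0000 2.2500 -0.2500]
Step 4: x=[2.0625 5.9375 7.7500] v=[0.1250 1.6250 0.2500]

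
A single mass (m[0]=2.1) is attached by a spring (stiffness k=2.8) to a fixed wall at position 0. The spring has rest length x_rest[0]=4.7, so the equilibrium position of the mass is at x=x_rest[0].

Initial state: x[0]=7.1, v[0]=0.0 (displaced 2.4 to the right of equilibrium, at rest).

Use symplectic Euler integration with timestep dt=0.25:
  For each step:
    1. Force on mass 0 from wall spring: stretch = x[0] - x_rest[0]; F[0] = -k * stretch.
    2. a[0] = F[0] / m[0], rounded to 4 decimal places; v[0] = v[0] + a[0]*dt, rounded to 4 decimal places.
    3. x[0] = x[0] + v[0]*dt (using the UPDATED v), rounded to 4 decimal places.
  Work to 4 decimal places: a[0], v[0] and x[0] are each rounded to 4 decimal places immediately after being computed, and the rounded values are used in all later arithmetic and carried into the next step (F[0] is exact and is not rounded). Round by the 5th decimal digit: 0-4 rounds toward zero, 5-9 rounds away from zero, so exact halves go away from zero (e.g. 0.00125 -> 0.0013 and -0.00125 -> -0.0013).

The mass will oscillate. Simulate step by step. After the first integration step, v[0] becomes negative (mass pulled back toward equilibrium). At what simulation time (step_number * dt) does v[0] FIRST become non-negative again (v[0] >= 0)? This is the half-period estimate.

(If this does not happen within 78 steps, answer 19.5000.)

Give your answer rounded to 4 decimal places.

Step 0: x=[7.1000] v=[0.0000]
Step 1: x=[6.9000] v=[-0.8000]
Step 2: x=[6.5167] v=[-1.5333]
Step 3: x=[5.9820] v=[-2.1389]
Step 4: x=[5.3405] v=[-2.5662]
Step 5: x=[4.6456] v=[-2.7797]
Step 6: x=[3.9552] v=[-2.7616]
Step 7: x=[3.3269] v=[-2.5133]
Step 8: x=[2.8130] v=[-2.0556]
Step 9: x=[2.4564] v=[-1.4266]
Step 10: x=[2.2867] v=[-0.6787]
Step 11: x=[2.3181] v=[0.1257]
First v>=0 after going negative at step 11, time=2.7500

Answer: 2.7500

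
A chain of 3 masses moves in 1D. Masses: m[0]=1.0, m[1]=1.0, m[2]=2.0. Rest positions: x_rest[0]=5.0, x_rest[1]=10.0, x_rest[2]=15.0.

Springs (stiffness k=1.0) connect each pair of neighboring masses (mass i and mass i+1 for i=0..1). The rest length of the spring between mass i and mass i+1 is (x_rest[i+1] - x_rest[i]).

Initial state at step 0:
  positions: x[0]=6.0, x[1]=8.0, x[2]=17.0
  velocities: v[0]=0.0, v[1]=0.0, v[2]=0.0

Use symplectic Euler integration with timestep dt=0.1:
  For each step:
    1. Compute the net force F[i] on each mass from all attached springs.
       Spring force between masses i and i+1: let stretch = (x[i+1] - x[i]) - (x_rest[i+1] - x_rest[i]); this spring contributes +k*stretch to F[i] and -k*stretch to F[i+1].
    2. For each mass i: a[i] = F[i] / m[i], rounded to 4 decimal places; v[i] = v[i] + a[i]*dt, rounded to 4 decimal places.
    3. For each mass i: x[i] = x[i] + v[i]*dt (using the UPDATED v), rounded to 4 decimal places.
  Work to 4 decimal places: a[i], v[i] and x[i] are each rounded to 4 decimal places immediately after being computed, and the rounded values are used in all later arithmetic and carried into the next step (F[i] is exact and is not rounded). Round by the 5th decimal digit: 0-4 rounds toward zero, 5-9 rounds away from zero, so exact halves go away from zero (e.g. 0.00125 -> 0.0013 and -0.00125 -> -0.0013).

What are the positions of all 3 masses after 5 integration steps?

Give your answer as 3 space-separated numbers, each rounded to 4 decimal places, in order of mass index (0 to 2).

Step 0: x=[6.0000 8.0000 17.0000] v=[0.0000 0.0000 0.0000]
Step 1: x=[5.9700 8.0700 16.9800] v=[-0.3000 0.7000 -0.2000]
Step 2: x=[5.9110 8.2081 16.9405] v=[-0.5900 1.3810 -0.3955]
Step 3: x=[5.8250 8.4106 16.8823] v=[-0.8603 2.0245 -0.5821]
Step 4: x=[5.7148 8.6719 16.8067] v=[-1.1017 2.6131 -0.7557]
Step 5: x=[5.5842 8.9850 16.7155] v=[-1.3060 3.1309 -0.9124]

Answer: 5.5842 8.9850 16.7155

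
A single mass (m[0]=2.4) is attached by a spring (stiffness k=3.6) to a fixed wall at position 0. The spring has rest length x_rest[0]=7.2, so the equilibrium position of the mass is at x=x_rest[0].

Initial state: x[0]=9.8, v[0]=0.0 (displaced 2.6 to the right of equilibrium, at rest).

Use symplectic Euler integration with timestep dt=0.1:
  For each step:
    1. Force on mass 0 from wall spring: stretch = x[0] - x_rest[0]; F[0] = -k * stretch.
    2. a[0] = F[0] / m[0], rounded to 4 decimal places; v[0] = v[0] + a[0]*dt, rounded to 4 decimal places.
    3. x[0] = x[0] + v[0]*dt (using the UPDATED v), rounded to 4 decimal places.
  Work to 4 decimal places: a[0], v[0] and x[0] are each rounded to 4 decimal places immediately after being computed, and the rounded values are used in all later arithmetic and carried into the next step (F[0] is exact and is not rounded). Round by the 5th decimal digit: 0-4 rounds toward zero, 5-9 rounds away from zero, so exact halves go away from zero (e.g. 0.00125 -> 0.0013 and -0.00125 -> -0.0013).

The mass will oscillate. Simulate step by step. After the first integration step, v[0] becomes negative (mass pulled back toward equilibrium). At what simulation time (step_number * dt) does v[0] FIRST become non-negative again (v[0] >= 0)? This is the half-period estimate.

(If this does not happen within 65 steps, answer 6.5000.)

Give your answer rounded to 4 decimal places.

Answer: 2.6000

Derivation:
Step 0: x=[9.8000] v=[0.0000]
Step 1: x=[9.7610] v=[-0.3900]
Step 2: x=[9.6836] v=[-0.7742]
Step 3: x=[9.5689] v=[-1.1467]
Step 4: x=[9.4187] v=[-1.5020]
Step 5: x=[9.2352] v=[-1.8348]
Step 6: x=[9.0212] v=[-2.1401]
Step 7: x=[8.7799] v=[-2.4133]
Step 8: x=[8.5149] v=[-2.6503]
Step 9: x=[8.2302] v=[-2.8475]
Step 10: x=[7.9300] v=[-3.0020]
Step 11: x=[7.6189] v=[-3.1115]
Step 12: x=[7.3015] v=[-3.1743]
Step 13: x=[6.9826] v=[-3.1895]
Step 14: x=[6.6669] v=[-3.1569]
Step 15: x=[6.3592] v=[-3.0769]
Step 16: x=[6.0641] v=[-2.9508]
Step 17: x=[5.7861] v=[-2.7804]
Step 18: x=[5.5293] v=[-2.5683]
Step 19: x=[5.2975] v=[-2.3177]
Step 20: x=[5.0943] v=[-2.0323]
Step 21: x=[4.9227] v=[-1.7164]
Step 22: x=[4.7852] v=[-1.3748]
Step 23: x=[4.6839] v=[-1.0126]
Step 24: x=[4.6204] v=[-0.6352]
Step 25: x=[4.5956] v=[-0.2483]
Step 26: x=[4.6098] v=[0.1424]
First v>=0 after going negative at step 26, time=2.6000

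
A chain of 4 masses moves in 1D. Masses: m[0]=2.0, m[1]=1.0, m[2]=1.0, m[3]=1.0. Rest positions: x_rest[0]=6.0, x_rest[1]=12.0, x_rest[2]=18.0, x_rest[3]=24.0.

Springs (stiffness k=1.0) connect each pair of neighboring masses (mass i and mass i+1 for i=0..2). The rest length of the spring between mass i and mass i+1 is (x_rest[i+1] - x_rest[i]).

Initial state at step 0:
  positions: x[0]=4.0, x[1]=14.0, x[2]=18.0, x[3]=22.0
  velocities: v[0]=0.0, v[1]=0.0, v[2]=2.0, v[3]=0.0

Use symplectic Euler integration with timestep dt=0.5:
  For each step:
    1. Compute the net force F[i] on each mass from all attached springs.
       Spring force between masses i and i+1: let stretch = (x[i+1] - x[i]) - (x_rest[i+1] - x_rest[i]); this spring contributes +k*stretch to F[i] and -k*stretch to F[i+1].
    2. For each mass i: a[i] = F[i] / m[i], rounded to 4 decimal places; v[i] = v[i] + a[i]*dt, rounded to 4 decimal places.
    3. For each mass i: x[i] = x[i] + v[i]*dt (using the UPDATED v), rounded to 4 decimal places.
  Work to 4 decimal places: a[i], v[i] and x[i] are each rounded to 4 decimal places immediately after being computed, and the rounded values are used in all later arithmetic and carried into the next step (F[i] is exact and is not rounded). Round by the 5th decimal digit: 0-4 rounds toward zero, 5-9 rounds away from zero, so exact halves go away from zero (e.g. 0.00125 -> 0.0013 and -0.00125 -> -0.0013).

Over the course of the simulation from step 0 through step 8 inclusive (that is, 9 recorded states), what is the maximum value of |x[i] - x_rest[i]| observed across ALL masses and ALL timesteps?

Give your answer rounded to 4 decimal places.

Answer: 3.0040

Derivation:
Step 0: x=[4.0000 14.0000 18.0000 22.0000] v=[0.0000 0.0000 2.0000 0.0000]
Step 1: x=[4.5000 12.5000 19.0000 22.5000] v=[1.0000 -3.0000 2.0000 1.0000]
Step 2: x=[5.2500 10.6250 19.2500 23.6250] v=[1.5000 -3.7500 0.5000 2.2500]
Step 3: x=[5.9219 9.5625 18.4375 25.1563] v=[1.3438 -2.1250 -1.6250 3.0625]
Step 4: x=[6.2989 9.8086 17.0860 26.5079] v=[0.7540 0.4922 -2.7031 2.7031]
Step 5: x=[6.3646 10.9967 16.2706 27.0040] v=[0.1314 2.3761 -1.6309 0.9922]
Step 6: x=[6.2593 12.3452 16.8201 26.3168] v=[-0.2106 2.6970 1.0989 -1.3745]
Step 7: x=[6.1648 13.2910 18.6250 24.7554] v=[-0.1891 1.8915 3.6098 -3.1229]
Step 8: x=[6.2111 13.7887 20.6290 23.1614] v=[0.0925 0.9954 4.0080 -3.1881]
Max displacement = 3.0040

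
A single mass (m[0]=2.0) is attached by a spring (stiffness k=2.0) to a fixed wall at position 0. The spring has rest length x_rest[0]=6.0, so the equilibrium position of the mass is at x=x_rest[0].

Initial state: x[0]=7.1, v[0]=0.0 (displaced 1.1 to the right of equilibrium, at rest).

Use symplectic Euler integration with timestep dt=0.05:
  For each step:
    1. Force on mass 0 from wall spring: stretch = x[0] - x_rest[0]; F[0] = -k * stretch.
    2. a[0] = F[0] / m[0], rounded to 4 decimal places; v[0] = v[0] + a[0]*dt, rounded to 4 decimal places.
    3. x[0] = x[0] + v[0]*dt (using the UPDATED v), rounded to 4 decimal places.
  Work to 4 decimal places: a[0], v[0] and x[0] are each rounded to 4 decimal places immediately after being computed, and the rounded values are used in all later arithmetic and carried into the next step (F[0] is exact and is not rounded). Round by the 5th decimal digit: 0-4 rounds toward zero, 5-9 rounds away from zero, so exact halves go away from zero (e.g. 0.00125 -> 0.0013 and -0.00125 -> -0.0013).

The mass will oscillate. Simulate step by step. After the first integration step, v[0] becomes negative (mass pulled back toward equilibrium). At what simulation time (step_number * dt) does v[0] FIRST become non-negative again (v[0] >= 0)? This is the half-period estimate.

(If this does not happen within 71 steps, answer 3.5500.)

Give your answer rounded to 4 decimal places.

Step 0: x=[7.1000] v=[0.0000]
Step 1: x=[7.0973] v=[-0.0550]
Step 2: x=[7.0918] v=[-0.1099]
Step 3: x=[7.0836] v=[-0.1645]
Step 4: x=[7.0727] v=[-0.2187]
Step 5: x=[7.0591] v=[-0.2723]
Step 6: x=[7.0428] v=[-0.3253]
Step 7: x=[7.0239] v=[-0.3774]
Step 8: x=[7.0025] v=[-0.4286]
Step 9: x=[6.9786] v=[-0.4787]
Step 10: x=[6.9522] v=[-0.5276]
Step 11: x=[6.9234] v=[-0.5752]
Step 12: x=[6.8923] v=[-0.6214]
Step 13: x=[6.8590] v=[-0.6660]
Step 14: x=[6.8236] v=[-0.7090]
Step 15: x=[6.7861] v=[-0.7502]
Step 16: x=[6.7466] v=[-0.7895]
Step 17: x=[6.7053] v=[-0.8268]
Step 18: x=[6.6622] v=[-0.8621]
Step 19: x=[6.6174] v=[-0.8952]
Step 20: x=[6.5711] v=[-0.9261]
Step 21: x=[6.5234] v=[-0.9547]
Step 22: x=[6.4744] v=[-0.9809]
Step 23: x=[6.4242] v=[-1.0046]
Step 24: x=[6.3729] v=[-1.0258]
Step 25: x=[6.3207] v=[-1.0444]
Step 26: x=[6.2677] v=[-1.0604]
Step 27: x=[6.2140] v=[-1.0738]
Step 28: x=[6.1598] v=[-1.0845]
Step 29: x=[6.1052] v=[-1.0925]
Step 30: x=[6.0503] v=[-1.0978]
Step 31: x=[5.9953] v=[-1.1003]
Step 32: x=[5.9403] v=[-1.1001]
Step 33: x=[5.8854] v=[-1.0971]
Step 34: x=[5.8308] v=[-1.0914]
Step 35: x=[5.7767] v=[-1.0829]
Step 36: x=[5.7231] v=[-1.0717]
Step 37: x=[5.6702] v=[-1.0579]
Step 38: x=[5.6181] v=[-1.0414]
Step 39: x=[5.5670] v=[-1.0223]
Step 40: x=[5.5170] v=[-1.0007]
Step 41: x=[5.4682] v=[-0.9766]
Step 42: x=[5.4207] v=[-0.9500]
Step 43: x=[5.3747] v=[-0.9210]
Step 44: x=[5.3302] v=[-0.8897]
Step 45: x=[5.2874] v=[-0.8562]
Step 46: x=[5.2464] v=[-0.8206]
Step 47: x=[5.2073] v=[-0.7829]
Step 48: x=[5.1701] v=[-0.7433]
Step 49: x=[5.1350] v=[-0.7018]
Step 50: x=[5.1021] v=[-0.6586]
Step 51: x=[5.0714] v=[-0.6137]
Step 52: x=[5.0430] v=[-0.5673]
Step 53: x=[5.0170] v=[-0.5195]
Step 54: x=[4.9935] v=[-0.4704]
Step 55: x=[4.9725] v=[-0.4201]
Step 56: x=[4.9541] v=[-0.3687]
Step 57: x=[4.9383] v=[-0.3164]
Step 58: x=[4.9251] v=[-0.2633]
Step 59: x=[4.9146] v=[-0.2096]
Step 60: x=[4.9068] v=[-0.1553]
Step 61: x=[4.9018] v=[-0.1006]
Step 62: x=[4.8995] v=[-0.0457]
Step 63: x=[4.9000] v=[0.0093]
First v>=0 after going negative at step 63, time=3.1500

Answer: 3.1500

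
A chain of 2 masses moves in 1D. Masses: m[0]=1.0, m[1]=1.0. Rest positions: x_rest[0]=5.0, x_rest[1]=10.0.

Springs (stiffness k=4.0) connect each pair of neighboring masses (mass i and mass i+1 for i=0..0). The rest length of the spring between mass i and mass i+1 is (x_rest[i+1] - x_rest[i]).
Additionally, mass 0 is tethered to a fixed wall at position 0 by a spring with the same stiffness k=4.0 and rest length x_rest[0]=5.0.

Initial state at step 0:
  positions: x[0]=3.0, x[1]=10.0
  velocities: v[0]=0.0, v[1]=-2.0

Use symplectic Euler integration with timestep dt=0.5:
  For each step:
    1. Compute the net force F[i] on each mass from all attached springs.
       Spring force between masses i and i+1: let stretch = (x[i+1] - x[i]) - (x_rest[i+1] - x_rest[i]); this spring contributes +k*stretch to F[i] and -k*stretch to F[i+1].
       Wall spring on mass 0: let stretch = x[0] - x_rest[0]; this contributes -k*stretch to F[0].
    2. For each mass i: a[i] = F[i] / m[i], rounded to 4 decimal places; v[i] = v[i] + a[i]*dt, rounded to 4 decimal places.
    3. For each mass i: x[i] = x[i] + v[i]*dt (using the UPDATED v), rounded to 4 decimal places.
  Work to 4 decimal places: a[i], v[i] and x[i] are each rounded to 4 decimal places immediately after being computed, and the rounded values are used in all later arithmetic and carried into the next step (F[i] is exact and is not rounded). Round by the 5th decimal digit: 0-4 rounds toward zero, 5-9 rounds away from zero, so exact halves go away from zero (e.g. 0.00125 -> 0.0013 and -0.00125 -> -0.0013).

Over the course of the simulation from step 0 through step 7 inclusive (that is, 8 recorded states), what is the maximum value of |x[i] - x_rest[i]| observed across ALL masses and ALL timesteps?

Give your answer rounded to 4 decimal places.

Answer: 3.0000

Derivation:
Step 0: x=[3.0000 10.0000] v=[0.0000 -2.0000]
Step 1: x=[7.0000 7.0000] v=[8.0000 -6.0000]
Step 2: x=[4.0000 9.0000] v=[-6.0000 4.0000]
Step 3: x=[2.0000 11.0000] v=[-4.0000 4.0000]
Step 4: x=[7.0000 9.0000] v=[10.0000 -4.0000]
Step 5: x=[7.0000 10.0000] v=[0.0000 2.0000]
Step 6: x=[3.0000 13.0000] v=[-8.0000 6.0000]
Step 7: x=[6.0000 11.0000] v=[6.0000 -4.0000]
Max displacement = 3.0000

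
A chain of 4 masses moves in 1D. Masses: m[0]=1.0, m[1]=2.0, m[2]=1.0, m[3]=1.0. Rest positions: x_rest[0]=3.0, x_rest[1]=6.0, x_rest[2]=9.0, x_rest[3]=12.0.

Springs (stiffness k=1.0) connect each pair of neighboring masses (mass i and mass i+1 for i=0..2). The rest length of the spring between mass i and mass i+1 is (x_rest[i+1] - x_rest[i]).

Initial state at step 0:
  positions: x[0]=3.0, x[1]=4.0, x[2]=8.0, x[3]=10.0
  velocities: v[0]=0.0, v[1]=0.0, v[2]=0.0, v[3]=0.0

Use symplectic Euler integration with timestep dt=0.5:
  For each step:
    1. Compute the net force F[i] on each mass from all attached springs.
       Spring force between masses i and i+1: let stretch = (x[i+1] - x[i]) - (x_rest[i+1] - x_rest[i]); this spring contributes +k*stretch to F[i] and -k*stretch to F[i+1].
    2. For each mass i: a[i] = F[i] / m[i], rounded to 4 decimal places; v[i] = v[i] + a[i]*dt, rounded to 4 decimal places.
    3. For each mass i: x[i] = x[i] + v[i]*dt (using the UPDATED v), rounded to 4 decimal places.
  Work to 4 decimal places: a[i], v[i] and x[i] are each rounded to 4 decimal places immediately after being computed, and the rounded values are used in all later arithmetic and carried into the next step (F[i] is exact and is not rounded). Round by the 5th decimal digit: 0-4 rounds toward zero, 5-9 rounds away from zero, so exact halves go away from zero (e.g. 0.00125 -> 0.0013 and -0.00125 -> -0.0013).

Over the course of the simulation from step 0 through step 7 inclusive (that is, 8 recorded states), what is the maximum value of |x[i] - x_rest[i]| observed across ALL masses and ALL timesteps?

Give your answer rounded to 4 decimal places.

Answer: 2.4238

Derivation:
Step 0: x=[3.0000 4.0000 8.0000 10.0000] v=[0.0000 0.0000 0.0000 0.0000]
Step 1: x=[2.5000 4.3750 7.5000 10.2500] v=[-1.0000 0.7500 -1.0000 0.5000]
Step 2: x=[1.7188 4.9063 6.9063 10.5625] v=[-1.5625 1.0625 -1.1875 0.6250]
Step 3: x=[0.9844 5.2891 6.7266 10.7110] v=[-1.4688 0.7656 -0.3594 0.2969]
Step 4: x=[0.5762 5.3135 7.1837 10.6134] v=[-0.8165 0.0488 0.9141 -0.1953]
Step 5: x=[0.6023 4.9795 8.0307 10.4083] v=[0.0522 -0.6680 1.6939 -0.4102]
Step 6: x=[0.9727 4.4798 8.7093 10.3588] v=[0.7408 -0.9995 1.3571 -0.0990]
Step 7: x=[1.4699 4.0704 8.7429 10.6470] v=[0.9944 -0.8189 0.0671 0.5763]
Max displacement = 2.4238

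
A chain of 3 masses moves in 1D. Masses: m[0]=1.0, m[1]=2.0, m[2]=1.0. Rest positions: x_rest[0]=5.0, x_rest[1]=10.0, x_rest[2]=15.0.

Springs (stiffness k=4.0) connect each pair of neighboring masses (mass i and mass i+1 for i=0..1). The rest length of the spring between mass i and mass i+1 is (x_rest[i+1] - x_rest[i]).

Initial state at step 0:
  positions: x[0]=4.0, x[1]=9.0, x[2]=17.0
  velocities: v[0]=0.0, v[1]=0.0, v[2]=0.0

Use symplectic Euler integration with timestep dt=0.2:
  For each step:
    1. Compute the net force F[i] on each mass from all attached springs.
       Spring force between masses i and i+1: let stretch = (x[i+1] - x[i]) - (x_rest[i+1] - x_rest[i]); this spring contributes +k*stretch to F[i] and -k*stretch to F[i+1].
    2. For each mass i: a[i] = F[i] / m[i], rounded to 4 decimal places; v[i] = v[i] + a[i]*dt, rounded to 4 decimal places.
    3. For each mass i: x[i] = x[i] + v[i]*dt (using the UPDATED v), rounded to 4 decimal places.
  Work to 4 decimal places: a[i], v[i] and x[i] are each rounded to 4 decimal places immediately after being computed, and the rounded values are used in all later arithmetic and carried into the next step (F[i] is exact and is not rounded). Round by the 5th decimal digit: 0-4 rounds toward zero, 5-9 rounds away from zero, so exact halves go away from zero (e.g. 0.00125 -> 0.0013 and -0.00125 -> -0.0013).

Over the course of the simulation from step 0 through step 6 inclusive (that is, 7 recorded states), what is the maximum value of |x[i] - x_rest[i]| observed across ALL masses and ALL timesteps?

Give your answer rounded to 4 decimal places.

Step 0: x=[4.0000 9.0000 17.0000] v=[0.0000 0.0000 0.0000]
Step 1: x=[4.0000 9.2400 16.5200] v=[0.0000 1.2000 -2.4000]
Step 2: x=[4.0384 9.6432 15.6752] v=[0.1920 2.0160 -4.2240]
Step 3: x=[4.1736 10.0806 14.6653] v=[0.6758 2.1869 -5.0496]
Step 4: x=[4.4539 10.4122 13.7218] v=[1.4014 1.6580 -4.7174]
Step 5: x=[4.8875 10.5319 13.0488] v=[2.1680 0.5985 -3.3651]
Step 6: x=[5.4242 10.4014 12.7731] v=[2.6835 -0.6525 -1.3786]
Max displacement = 2.2269

Answer: 2.2269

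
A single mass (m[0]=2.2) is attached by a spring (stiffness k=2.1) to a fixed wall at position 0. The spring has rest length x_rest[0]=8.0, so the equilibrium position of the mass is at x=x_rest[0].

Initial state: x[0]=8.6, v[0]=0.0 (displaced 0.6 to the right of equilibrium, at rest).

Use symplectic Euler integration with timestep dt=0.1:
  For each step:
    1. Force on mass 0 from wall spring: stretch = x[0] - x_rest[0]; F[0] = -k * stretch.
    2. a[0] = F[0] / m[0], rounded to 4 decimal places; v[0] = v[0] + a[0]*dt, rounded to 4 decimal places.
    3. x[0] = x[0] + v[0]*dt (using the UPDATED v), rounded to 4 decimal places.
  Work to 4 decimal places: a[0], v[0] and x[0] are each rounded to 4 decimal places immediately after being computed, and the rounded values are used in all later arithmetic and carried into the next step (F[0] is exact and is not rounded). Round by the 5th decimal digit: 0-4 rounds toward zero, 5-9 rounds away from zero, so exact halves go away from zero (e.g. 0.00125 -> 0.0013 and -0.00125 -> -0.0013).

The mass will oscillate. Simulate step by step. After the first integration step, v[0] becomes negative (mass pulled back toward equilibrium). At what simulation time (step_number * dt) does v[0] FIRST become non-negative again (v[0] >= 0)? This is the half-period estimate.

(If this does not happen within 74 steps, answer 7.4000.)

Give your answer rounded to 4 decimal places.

Step 0: x=[8.6000] v=[0.0000]
Step 1: x=[8.5943] v=[-0.0573]
Step 2: x=[8.5829] v=[-0.1140]
Step 3: x=[8.5659] v=[-0.1696]
Step 4: x=[8.5435] v=[-0.2236]
Step 5: x=[8.5160] v=[-0.2755]
Step 6: x=[8.4835] v=[-0.3248]
Step 7: x=[8.4464] v=[-0.3710]
Step 8: x=[8.4050] v=[-0.4136]
Step 9: x=[8.3598] v=[-0.4523]
Step 10: x=[8.3111] v=[-0.4866]
Step 11: x=[8.2595] v=[-0.5163]
Step 12: x=[8.2054] v=[-0.5411]
Step 13: x=[8.1493] v=[-0.5607]
Step 14: x=[8.0918] v=[-0.5750]
Step 15: x=[8.0334] v=[-0.5838]
Step 16: x=[7.9747] v=[-0.5870]
Step 17: x=[7.9162] v=[-0.5846]
Step 18: x=[7.8585] v=[-0.5766]
Step 19: x=[7.8022] v=[-0.5631]
Step 20: x=[7.7478] v=[-0.5442]
Step 21: x=[7.6958] v=[-0.5201]
Step 22: x=[7.6467] v=[-0.4911]
Step 23: x=[7.6010] v=[-0.4574]
Step 24: x=[7.5591] v=[-0.4193]
Step 25: x=[7.5214] v=[-0.3772]
Step 26: x=[7.4883] v=[-0.3315]
Step 27: x=[7.4600] v=[-0.2827]
Step 28: x=[7.4369] v=[-0.2312]
Step 29: x=[7.4192] v=[-0.1775]
Step 30: x=[7.4070] v=[-0.1221]
Step 31: x=[7.4005] v=[-0.0655]
Step 32: x=[7.3997] v=[-0.0083]
Step 33: x=[7.4046] v=[0.0490]
First v>=0 after going negative at step 33, time=3.3000

Answer: 3.3000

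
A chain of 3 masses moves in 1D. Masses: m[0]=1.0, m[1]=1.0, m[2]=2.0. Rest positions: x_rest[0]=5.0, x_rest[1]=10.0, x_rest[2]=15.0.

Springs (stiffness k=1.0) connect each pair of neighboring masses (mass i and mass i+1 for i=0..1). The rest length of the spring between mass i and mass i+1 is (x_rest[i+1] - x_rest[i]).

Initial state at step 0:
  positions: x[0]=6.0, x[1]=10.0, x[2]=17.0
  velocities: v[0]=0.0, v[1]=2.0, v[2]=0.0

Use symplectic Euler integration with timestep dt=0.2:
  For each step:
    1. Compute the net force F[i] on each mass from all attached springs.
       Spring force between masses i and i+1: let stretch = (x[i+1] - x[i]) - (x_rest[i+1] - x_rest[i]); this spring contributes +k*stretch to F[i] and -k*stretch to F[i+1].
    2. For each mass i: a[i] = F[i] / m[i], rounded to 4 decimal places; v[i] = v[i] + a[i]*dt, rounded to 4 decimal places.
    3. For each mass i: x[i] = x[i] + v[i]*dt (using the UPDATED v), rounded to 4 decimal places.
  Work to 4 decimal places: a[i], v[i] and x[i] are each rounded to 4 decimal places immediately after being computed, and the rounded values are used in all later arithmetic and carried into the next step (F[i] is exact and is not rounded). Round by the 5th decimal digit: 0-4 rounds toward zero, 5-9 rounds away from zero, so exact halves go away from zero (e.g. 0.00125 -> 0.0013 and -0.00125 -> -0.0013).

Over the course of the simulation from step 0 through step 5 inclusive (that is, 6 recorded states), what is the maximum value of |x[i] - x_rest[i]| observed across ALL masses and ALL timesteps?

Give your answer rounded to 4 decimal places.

Answer: 2.8208

Derivation:
Step 0: x=[6.0000 10.0000 17.0000] v=[0.0000 2.0000 0.0000]
Step 1: x=[5.9600 10.5200 16.9600] v=[-0.2000 2.6000 -0.2000]
Step 2: x=[5.9024 11.1152 16.8912] v=[-0.2880 2.9760 -0.3440]
Step 3: x=[5.8533 11.7329 16.8069] v=[-0.2454 3.0886 -0.4216]
Step 4: x=[5.8394 12.3184 16.7211] v=[-0.0695 2.9275 -0.4290]
Step 5: x=[5.8847 12.8208 16.6472] v=[0.2263 2.5122 -0.3693]
Max displacement = 2.8208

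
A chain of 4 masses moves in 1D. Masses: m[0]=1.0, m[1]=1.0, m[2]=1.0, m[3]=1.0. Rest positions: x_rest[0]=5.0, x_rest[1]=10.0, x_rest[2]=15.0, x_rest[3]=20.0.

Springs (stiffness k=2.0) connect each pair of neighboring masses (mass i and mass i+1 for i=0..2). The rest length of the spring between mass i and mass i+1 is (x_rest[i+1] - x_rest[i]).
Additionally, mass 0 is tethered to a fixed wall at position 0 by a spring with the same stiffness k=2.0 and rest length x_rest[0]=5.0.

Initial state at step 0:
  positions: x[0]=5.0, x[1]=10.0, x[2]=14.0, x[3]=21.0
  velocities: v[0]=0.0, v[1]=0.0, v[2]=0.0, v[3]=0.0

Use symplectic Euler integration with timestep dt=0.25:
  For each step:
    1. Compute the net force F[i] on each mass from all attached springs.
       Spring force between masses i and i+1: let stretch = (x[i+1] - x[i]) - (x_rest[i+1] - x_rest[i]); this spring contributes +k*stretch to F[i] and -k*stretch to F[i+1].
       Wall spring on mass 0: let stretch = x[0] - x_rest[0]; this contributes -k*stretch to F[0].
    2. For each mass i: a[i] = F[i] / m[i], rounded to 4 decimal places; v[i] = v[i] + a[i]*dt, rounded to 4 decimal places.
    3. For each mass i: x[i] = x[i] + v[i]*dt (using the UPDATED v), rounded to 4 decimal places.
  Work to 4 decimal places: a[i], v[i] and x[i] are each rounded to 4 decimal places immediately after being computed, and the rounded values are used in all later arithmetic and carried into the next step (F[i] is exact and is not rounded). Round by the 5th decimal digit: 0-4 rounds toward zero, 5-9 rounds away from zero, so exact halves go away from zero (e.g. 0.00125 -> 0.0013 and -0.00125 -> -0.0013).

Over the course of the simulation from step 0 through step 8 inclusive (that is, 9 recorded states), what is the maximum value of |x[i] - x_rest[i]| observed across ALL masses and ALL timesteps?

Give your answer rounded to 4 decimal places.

Step 0: x=[5.0000 10.0000 14.0000 21.0000] v=[0.0000 0.0000 0.0000 0.0000]
Step 1: x=[5.0000 9.8750 14.3750 20.7500] v=[0.0000 -0.5000 1.5000 -1.0000]
Step 2: x=[4.9844 9.7031 14.9844 20.3281] v=[-0.0625 -0.6875 2.4375 -1.6875]
Step 3: x=[4.9356 9.6016 15.6016 19.8633] v=[-0.1954 -0.4062 2.4687 -1.8594]
Step 4: x=[4.8531 9.6668 16.0015 19.4907] v=[-0.3302 0.2608 1.5996 -1.4903]
Step 5: x=[4.7656 9.9221 16.0457 19.3070] v=[-0.3499 1.0213 0.1769 -0.7349]
Step 6: x=[4.7270 10.2983 15.7321 19.3406] v=[-0.1545 1.5049 -1.2543 0.1345]
Step 7: x=[4.7939 10.6574 15.1904 19.5482] v=[0.2677 1.4362 -2.1670 0.8303]
Step 8: x=[4.9945 10.8502 14.6268 19.8361] v=[0.8025 0.7710 -2.2546 1.1514]
Max displacement = 1.0457

Answer: 1.0457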